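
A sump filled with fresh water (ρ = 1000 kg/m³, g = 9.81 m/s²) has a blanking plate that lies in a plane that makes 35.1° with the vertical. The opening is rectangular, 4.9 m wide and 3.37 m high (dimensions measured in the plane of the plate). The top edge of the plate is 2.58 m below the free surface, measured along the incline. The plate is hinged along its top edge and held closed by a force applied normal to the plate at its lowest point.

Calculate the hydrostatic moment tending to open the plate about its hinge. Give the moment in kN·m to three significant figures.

γ = ρg = 1000 × 9.81 = 9810 N/m³ = 9.81 kN/m³.
The plate makes 35.1° with the vertical, i.e. θ = 90° − 35.1° = 54.9° to the horizontal. Measuring y along the incline from the free-surface line, vertical depth h = y·sinθ with sinθ = 0.818150.
The centroid lies 3.37/2 = 1.685 m below the top edge, so y_c = 2.58 + 1.685 = 4.265 m and h_c = 4.265 × 0.818150 = 3.48941 m.
A = 4.9 × 3.37 = 16.513 m².
Resultant F = γ·h_c·A = 9.81 × 3.48941 × 16.513 = 565.258 kN.
I_c = b·h³/12 = 4.9 × 3.37³/12 = 15.628 m⁴.
Centre of pressure: y_p = y_c + I_c/(y_c·A) = 4.265 + 15.628/(4.265 × 16.513) = 4.265 + 0.221901 = 4.4869 m along the plane.
The resultant acts 1.685 + 0.221901 = 1.9069 m (along the plate) below the hinge at the top edge, so the moment about the hinge is M = F × 1.9069 = 565.258 × 1.9069 = 1077.89 kN·m.

M ≈ 1080 kN·m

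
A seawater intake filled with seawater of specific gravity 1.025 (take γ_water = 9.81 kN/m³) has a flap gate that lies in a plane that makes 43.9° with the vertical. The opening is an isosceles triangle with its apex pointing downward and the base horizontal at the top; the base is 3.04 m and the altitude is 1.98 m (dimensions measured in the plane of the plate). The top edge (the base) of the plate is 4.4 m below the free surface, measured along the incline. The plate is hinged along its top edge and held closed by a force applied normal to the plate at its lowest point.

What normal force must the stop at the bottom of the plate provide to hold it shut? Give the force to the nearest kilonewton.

γ = 1.025 × 9.81 = 10.05525 kN/m³.
The plate makes 43.9° with the vertical, i.e. θ = 90° − 43.9° = 46.1° to the horizontal. Measuring y along the incline from the free-surface line, vertical depth h = y·sinθ with sinθ = 0.720551.
With the apex down, the centroid sits h/3 = 1.98/3 = 0.66 m below the base (the top edge), so y_c = 4.4 + 0.66 = 5.06 m and h_c = 5.06 × 0.720551 = 3.64599 m.
A = ½ × 3.04 × 1.98 = 3.0096 m².
Resultant F = γ·h_c·A = 10.05525 × 3.64599 × 3.0096 = 110.336 kN.
I_c = b·h³/36 = 3.04 × 1.98³/36 = 0.655491 m⁴.
Centre of pressure: y_p = y_c + I_c/(y_c·A) = 5.06 + 0.655491/(5.06 × 3.0096) = 5.06 + 0.0430435 = 5.10304 m along the plane.
The resultant acts 0.66 + 0.0430435 = 0.703044 m (along the plate) below the hinge at the top edge, so the moment about the hinge is M = F × 0.703044 = 110.336 × 0.703044 = 77.5711 kN·m.
A normal force at the bottom, 1.98 m from the hinge, must supply this moment: P = 77.5711/1.98 = 39.1773 kN.

P ≈ 39 kN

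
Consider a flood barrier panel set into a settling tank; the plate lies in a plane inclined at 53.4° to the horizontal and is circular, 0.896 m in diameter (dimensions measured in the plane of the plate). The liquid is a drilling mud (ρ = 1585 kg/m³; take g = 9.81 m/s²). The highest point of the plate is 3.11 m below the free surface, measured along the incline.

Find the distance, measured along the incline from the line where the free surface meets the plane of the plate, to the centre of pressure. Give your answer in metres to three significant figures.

y_p = 3.57 m

γ = ρg = 1585 × 9.81 / 1000 = 15.54885 kN/m³.
Let θ = 53.4° be the plate's angle to the horizontal; measure y along the incline from where the plane meets the free surface. Vertical depth h = y·sinθ with sinθ = 0.802817.
The centroid is at the centre, 0.448 m below the top of the plate, so y_c = 3.11 + 0.448 = 3.558 m and h_c = 3.558 × 0.802817 = 2.85642 m.
A = π(0.448)² = 0.63053 m².
Resultant F = γ·h_c·A = 15.54885 × 2.85642 × 0.63053 = 28.0044 kN.
I_c = πr⁴/4 = π × 0.448⁴/4 = 0.0316375 m⁴.
Centre of pressure: y_p = y_c + I_c/(y_c·A) = 3.558 + 0.0316375/(3.558 × 0.63053) = 3.558 + 0.0141023 = 3.5721 m along the plane.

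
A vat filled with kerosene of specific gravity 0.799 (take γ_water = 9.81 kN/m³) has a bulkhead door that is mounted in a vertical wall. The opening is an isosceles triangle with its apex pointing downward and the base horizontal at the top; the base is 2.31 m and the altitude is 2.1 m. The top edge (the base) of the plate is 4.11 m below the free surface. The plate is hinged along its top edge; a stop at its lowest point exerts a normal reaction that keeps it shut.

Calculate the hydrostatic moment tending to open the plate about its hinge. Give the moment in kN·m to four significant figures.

M ≈ 68.67 kN·m

γ = 0.799 × 9.81 = 7.83819 kN/m³.
With the apex down, the centroid sits h/3 = 2.1/3 = 0.7 m below the base (the top edge), so the centroid depth is h_c = 4.11 + 0.7 = 4.81 m.
A = ½ × 2.31 × 2.1 = 2.4255 m².
Resultant F = γ·h_c·A = 7.83819 × 4.81 × 2.4255 = 91.4455 kN.
I_c = b·h³/36 = 2.31 × 2.1³/36 = 0.594248 m⁴.
Centre of pressure: y_p = y_c + I_c/(y_c·A) = 4.81 + 0.594248/(4.81 × 2.4255) = 4.81 + 0.0509356 = 4.86094 m along the plane.
The resultant acts 0.7 + 0.0509356 = 0.750936 m (along the plate) below the hinge at the top edge, so the moment about the hinge is M = F × 0.750936 = 91.4455 × 0.750936 = 68.6697 kN·m.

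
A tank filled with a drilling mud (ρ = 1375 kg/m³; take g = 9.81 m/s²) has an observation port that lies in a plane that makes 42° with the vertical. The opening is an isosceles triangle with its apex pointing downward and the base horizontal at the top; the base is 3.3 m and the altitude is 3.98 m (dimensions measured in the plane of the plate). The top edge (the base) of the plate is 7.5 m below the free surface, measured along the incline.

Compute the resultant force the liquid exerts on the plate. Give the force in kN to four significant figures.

γ = ρg = 1375 × 9.81 / 1000 = 13.48875 kN/m³.
The plate makes 42° with the vertical, i.e. θ = 90° − 42° = 48° to the horizontal. Measuring y along the incline from the free-surface line, vertical depth h = y·sinθ with sinθ = 0.743145.
With the apex down, the centroid sits h/3 = 3.98/3 = 1.32667 m below the base (the top edge), so y_c = 7.5 + 1.32667 = 8.82667 m and h_c = 8.82667 × 0.743145 = 6.5595 m.
A = ½ × 3.3 × 3.98 = 6.567 m².
Resultant F = γ·h_c·A = 13.48875 × 6.5595 × 6.567 = 581.045 kN.

F ≈ 581.0 kN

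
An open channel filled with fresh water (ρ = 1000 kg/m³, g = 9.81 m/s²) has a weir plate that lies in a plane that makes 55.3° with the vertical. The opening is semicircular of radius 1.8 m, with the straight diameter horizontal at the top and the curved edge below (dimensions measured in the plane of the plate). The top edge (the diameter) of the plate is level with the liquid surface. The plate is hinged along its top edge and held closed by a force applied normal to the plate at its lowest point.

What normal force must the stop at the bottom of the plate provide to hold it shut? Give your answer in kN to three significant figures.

P ≈ 12.8 kN

γ = ρg = 1000 × 9.81 = 9810 N/m³ = 9.81 kN/m³.
The plate makes 55.3° with the vertical, i.e. θ = 90° − 55.3° = 34.7° to the horizontal. Measuring y along the incline from the free-surface line, vertical depth h = y·sinθ with sinθ = 0.569280.
The centroid of a semicircle lies 4r/(3π) = 0.763944 m from the diameter, here below the top edge, so y_c = 0.763944 m and h_c = 0.763944 × 0.569280 = 0.434898 m.
A = πr²/2 = π × 1.8²/2 = 5.08938 m².
Resultant F = γ·h_c·A = 9.81 × 0.434898 × 5.08938 = 21.7131 kN.
I_c = (π/8 − 8/(9π))·r⁴ = 0.109757 × 1.8⁴ = 1.15219 m⁴.
Centre of pressure: y_p = y_c + I_c/(y_c·A) = 0.763944 + 1.15219/(0.763944 × 5.08938) = 0.763944 + 0.296345 = 1.06029 m along the plane.
The resultant acts 0.763944 + 0.296345 = 1.06029 m (along the plate) below the hinge at the top edge, so the moment about the hinge is M = F × 1.06029 = 21.7131 × 1.06029 = 23.0222 kN·m.
A normal force at the bottom, 1.8 m from the hinge, must supply this moment: P = 23.0222/1.8 = 12.7901 kN.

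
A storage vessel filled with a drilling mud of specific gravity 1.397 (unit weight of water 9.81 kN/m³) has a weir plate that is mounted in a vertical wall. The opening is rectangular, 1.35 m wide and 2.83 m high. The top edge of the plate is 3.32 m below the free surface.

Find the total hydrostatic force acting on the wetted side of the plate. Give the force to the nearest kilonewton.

γ = 1.397 × 9.81 = 13.70457 kN/m³.
The centroid lies 2.83/2 = 1.415 m below the top edge, so the centroid depth is h_c = 3.32 + 1.415 = 4.735 m.
A = 1.35 × 2.83 = 3.8205 m².
Resultant F = γ·h_c·A = 13.70457 × 4.735 × 3.8205 = 247.917 kN.

F ≈ 248 kN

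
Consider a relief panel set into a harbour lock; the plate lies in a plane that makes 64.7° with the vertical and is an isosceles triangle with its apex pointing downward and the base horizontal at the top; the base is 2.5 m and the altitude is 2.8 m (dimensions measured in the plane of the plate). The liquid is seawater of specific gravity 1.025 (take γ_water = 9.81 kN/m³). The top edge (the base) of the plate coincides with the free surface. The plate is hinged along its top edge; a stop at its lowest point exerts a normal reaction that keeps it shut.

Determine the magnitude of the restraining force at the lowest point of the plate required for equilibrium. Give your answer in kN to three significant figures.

P ≈ 7.02 kN

γ = 1.025 × 9.81 = 10.05525 kN/m³.
The plate makes 64.7° with the vertical, i.e. θ = 90° − 64.7° = 25.3° to the horizontal. Measuring y along the incline from the free-surface line, vertical depth h = y·sinθ with sinθ = 0.427358.
With the apex down, the centroid sits h/3 = 2.8/3 = 0.933333 m below the base (the top edge), so y_c = 0.933333 m and h_c = 0.933333 × 0.427358 = 0.398867 m.
A = ½ × 2.5 × 2.8 = 3.5 m².
Resultant F = γ·h_c·A = 10.05525 × 0.398867 × 3.5 = 14.0375 kN.
I_c = b·h³/36 = 2.5 × 2.8³/36 = 1.52444 m⁴.
Centre of pressure: y_p = y_c + I_c/(y_c·A) = 0.933333 + 1.52444/(0.933333 × 3.5) = 0.933333 + 0.466665 = 1.4 m along the plane.
The resultant acts 0.933333 + 0.466665 = 1.4 m (along the plate) below the hinge at the top edge, so the moment about the hinge is M = F × 1.4 = 14.0375 × 1.4 = 19.6525 kN·m.
A normal force at the bottom, 2.8 m from the hinge, must supply this moment: P = 19.6525/2.8 = 7.01875 kN.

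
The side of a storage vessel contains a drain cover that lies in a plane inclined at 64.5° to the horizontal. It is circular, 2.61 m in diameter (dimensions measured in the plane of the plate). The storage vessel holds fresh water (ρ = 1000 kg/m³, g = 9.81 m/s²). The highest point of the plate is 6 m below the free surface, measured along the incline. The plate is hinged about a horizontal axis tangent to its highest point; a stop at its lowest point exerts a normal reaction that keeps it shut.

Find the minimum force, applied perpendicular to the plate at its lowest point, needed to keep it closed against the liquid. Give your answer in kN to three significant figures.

P ≈ 181 kN

γ = ρg = 1000 × 9.81 = 9810 N/m³ = 9.81 kN/m³.
Let θ = 64.5° be the plate's angle to the horizontal; measure y along the incline from where the plane meets the free surface. Vertical depth h = y·sinθ with sinθ = 0.902585.
The centroid is at the centre, 1.305 m below the top of the plate, so y_c = 6 + 1.305 = 7.305 m and h_c = 7.305 × 0.902585 = 6.59338 m.
A = π(1.305)² = 5.35021 m².
Resultant F = γ·h_c·A = 9.81 × 6.59338 × 5.35021 = 346.057 kN.
I_c = πr⁴/4 = π × 1.305⁴/4 = 2.27789 m⁴.
Centre of pressure: y_p = y_c + I_c/(y_c·A) = 7.305 + 2.27789/(7.305 × 5.35021) = 7.305 + 0.058283 = 7.36328 m along the plane.
The resultant acts 1.305 + 0.058283 = 1.36328 m (along the plate) below the hinge at the top edge, so the moment about the hinge is M = F × 1.36328 = 346.057 × 1.36328 = 471.773 kN·m.
A normal force at the bottom, 2.61 m from the hinge, must supply this moment: P = 471.773/2.61 = 180.756 kN.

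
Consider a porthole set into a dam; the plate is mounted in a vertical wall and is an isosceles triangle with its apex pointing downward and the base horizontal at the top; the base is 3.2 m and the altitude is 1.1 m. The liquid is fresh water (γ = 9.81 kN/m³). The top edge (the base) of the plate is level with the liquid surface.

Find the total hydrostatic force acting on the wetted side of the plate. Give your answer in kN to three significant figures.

F ≈ 6.33 kN

γ = 9.81 kN/m³.
With the apex down, the centroid sits h/3 = 1.1/3 = 0.366667 m below the base (the top edge), so the centroid depth is h_c = 0.366667 m.
A = ½ × 3.2 × 1.1 = 1.76 m².
Resultant F = γ·h_c·A = 9.81 × 0.366667 × 1.76 = 6.33073 kN.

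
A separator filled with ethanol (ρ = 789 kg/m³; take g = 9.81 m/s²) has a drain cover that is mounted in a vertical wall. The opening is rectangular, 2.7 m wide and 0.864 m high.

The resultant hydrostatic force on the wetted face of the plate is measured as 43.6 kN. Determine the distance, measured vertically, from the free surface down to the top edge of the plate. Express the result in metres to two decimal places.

d_top ≈ 1.98 m

γ = ρg = 789 × 9.81 / 1000 = 7.74009 kN/m³.
A = 2.7 × 0.864 = 2.3328 m².
From F = γ·h_c·A, the centroid depth is h_c = 43.6/(7.74009 × 2.3328) = 2.4147 m.
The centroid lies 0.864/2 = 0.432 m below the top edge, so the top edge sits at h_top = 2.4147 − 0.432 = 1.9827 m below the surface.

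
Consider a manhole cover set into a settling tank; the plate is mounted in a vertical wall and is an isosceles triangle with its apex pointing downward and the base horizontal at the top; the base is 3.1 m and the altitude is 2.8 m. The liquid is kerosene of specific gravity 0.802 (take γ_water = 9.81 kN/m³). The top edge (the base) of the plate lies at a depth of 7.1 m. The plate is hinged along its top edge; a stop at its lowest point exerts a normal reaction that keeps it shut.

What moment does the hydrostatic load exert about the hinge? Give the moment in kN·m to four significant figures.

γ = 0.802 × 9.81 = 7.86762 kN/m³.
With the apex down, the centroid sits h/3 = 2.8/3 = 0.933333 m below the base (the top edge), so the centroid depth is h_c = 7.1 + 0.933333 = 8.03333 m.
A = ½ × 3.1 × 2.8 = 4.34 m².
Resultant F = γ·h_c·A = 7.86762 × 8.03333 × 4.34 = 274.302 kN.
I_c = b·h³/36 = 3.1 × 2.8³/36 = 1.89031 m⁴.
Centre of pressure: y_p = y_c + I_c/(y_c·A) = 8.03333 + 1.89031/(8.03333 × 4.34) = 8.03333 + 0.0542185 = 8.08755 m along the plane.
The resultant acts 0.933333 + 0.0542185 = 0.987551 m (along the plate) below the hinge at the top edge, so the moment about the hinge is M = F × 0.987551 = 274.302 × 0.987551 = 270.887 kN·m.

M ≈ 270.9 kN·m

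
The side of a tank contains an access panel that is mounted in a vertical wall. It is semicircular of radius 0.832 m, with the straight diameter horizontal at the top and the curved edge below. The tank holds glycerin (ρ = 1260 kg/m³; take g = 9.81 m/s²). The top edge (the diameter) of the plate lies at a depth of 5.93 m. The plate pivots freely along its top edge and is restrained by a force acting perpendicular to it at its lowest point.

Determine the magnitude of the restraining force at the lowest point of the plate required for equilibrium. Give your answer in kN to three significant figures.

P ≈ 36.6 kN

γ = ρg = 1260 × 9.81 / 1000 = 12.3606 kN/m³.
The centroid of a semicircle lies 4r/(3π) = 0.353112 m from the diameter, here below the top edge, so the centroid depth is h_c = 5.93 + 0.353112 = 6.28311 m.
A = πr²/2 = π × 0.832²/2 = 1.08734 m².
Resultant F = γ·h_c·A = 12.3606 × 6.28311 × 1.08734 = 84.4461 kN.
I_c = (π/8 − 8/(9π))·r⁴ = 0.109757 × 0.832⁴ = 0.0525927 m⁴.
Centre of pressure: y_p = y_c + I_c/(y_c·A) = 6.28311 + 0.0525927/(6.28311 × 1.08734) = 6.28311 + 0.00769813 = 6.29081 m along the plane.
The resultant acts 0.353112 + 0.00769813 = 0.36081 m (along the plate) below the hinge at the top edge, so the moment about the hinge is M = F × 0.36081 = 84.4461 × 0.36081 = 30.469 kN·m.
A normal force at the bottom, 0.832 m from the hinge, must supply this moment: P = 30.469/0.832 = 36.6214 kN.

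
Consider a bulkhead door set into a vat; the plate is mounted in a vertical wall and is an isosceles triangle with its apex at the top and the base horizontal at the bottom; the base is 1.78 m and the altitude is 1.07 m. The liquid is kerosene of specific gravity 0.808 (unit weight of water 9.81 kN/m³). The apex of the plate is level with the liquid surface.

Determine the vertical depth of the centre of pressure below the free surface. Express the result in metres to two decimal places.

h_p = 0.80 m

γ = 0.808 × 9.81 = 7.92648 kN/m³.
With the apex up, the centroid sits 2h/3 = 2 × 1.07/3 = 0.713333 m below the apex, so the centroid depth is h_c = 0.713333 m.
A = ½ × 1.78 × 1.07 = 0.9523 m².
Resultant F = γ·h_c·A = 7.92648 × 0.713333 × 0.9523 = 5.38451 kN.
I_c = b·h³/36 = 1.78 × 1.07³/36 = 0.0605716 m⁴.
Centre of pressure: y_p = y_c + I_c/(y_c·A) = 0.713333 + 0.0605716/(0.713333 × 0.9523) = 0.713333 + 0.0891668 = 0.8025 m along the plane.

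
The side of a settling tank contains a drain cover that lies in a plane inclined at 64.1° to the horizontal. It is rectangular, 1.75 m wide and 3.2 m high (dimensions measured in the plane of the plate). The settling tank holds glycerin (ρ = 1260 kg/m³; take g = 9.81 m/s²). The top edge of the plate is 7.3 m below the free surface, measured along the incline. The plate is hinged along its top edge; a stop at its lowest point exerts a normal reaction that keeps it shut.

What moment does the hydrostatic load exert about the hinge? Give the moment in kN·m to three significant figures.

M ≈ 940 kN·m

γ = ρg = 1260 × 9.81 / 1000 = 12.3606 kN/m³.
Let θ = 64.1° be the plate's angle to the horizontal; measure y along the incline from where the plane meets the free surface. Vertical depth h = y·sinθ with sinθ = 0.899558.
The centroid lies 3.2/2 = 1.6 m below the top edge, so y_c = 7.3 + 1.6 = 8.9 m and h_c = 8.9 × 0.899558 = 8.00607 m.
A = 1.75 × 3.2 = 5.6 m².
Resultant F = γ·h_c·A = 12.3606 × 8.00607 × 5.6 = 554.175 kN.
I_c = b·h³/12 = 1.75 × 3.2³/12 = 4.77867 m⁴.
Centre of pressure: y_p = y_c + I_c/(y_c·A) = 8.9 + 4.77867/(8.9 × 5.6) = 8.9 + 0.0958802 = 8.99588 m along the plane.
The resultant acts 1.6 + 0.0958802 = 1.69588 m (along the plate) below the hinge at the top edge, so the moment about the hinge is M = F × 1.69588 = 554.175 × 1.69588 = 939.814 kN·m.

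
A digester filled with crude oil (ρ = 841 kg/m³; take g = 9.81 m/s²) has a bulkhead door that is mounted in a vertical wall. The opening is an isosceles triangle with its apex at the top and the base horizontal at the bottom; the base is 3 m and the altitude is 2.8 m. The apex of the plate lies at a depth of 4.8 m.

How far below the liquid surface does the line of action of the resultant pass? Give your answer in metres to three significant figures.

h_p = 6.73 m

γ = ρg = 841 × 9.81 / 1000 = 8.25021 kN/m³.
With the apex up, the centroid sits 2h/3 = 2 × 2.8/3 = 1.86667 m below the apex, so the centroid depth is h_c = 4.8 + 1.86667 = 6.66667 m.
A = ½ × 3 × 2.8 = 4.2 m².
Resultant F = γ·h_c·A = 8.25021 × 6.66667 × 4.2 = 231.006 kN.
I_c = b·h³/36 = 3 × 2.8³/36 = 1.82933 m⁴.
Centre of pressure: y_p = y_c + I_c/(y_c·A) = 6.66667 + 1.82933/(6.66667 × 4.2) = 6.66667 + 0.0653332 = 6.732 m along the plane.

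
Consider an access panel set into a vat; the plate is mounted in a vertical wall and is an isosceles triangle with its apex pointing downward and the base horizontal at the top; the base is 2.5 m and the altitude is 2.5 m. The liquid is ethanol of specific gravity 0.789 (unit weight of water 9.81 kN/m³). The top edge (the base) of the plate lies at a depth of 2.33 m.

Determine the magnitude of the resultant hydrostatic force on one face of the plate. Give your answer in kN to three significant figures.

γ = 0.789 × 9.81 = 7.74009 kN/m³.
With the apex down, the centroid sits h/3 = 2.5/3 = 0.833333 m below the base (the top edge), so the centroid depth is h_c = 2.33 + 0.833333 = 3.16333 m.
A = ½ × 2.5 × 2.5 = 3.125 m².
Resultant F = γ·h_c·A = 7.74009 × 3.16333 × 3.125 = 76.5139 kN.

F ≈ 76.5 kN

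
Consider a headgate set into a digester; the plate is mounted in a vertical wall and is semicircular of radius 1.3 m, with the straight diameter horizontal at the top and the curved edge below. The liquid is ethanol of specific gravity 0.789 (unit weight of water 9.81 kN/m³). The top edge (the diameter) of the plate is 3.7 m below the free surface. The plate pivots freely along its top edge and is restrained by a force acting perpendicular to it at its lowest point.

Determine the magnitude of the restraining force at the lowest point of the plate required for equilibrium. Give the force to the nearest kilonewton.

γ = 0.789 × 9.81 = 7.74009 kN/m³.
The centroid of a semicircle lies 4r/(3π) = 0.551737 m from the diameter, here below the top edge, so the centroid depth is h_c = 3.7 + 0.551737 = 4.25174 m.
A = πr²/2 = π × 1.3²/2 = 2.65465 m².
Resultant F = γ·h_c·A = 7.74009 × 4.25174 × 2.65465 = 87.3615 kN.
I_c = (π/8 − 8/(9π))·r⁴ = 0.109757 × 1.3⁴ = 0.313477 m⁴.
Centre of pressure: y_p = y_c + I_c/(y_c·A) = 4.25174 + 0.313477/(4.25174 × 2.65465) = 4.25174 + 0.0277736 = 4.27951 m along the plane.
The resultant acts 0.551737 + 0.0277736 = 0.579511 m (along the plate) below the hinge at the top edge, so the moment about the hinge is M = F × 0.579511 = 87.3615 × 0.579511 = 50.627 kN·m.
A normal force at the bottom, 1.3 m from the hinge, must supply this moment: P = 50.627/1.3 = 38.9438 kN.

P ≈ 39 kN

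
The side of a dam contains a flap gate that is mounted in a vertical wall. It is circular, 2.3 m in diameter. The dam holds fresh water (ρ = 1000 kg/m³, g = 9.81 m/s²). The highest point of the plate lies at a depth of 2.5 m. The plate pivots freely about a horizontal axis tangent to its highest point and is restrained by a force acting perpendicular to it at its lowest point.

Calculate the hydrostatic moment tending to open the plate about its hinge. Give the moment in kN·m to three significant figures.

γ = ρg = 1000 × 9.81 = 9810 N/m³ = 9.81 kN/m³.
The centroid is at the centre, 1.15 m below the top of the plate, so the centroid depth is h_c = 2.5 + 1.15 = 3.65 m.
A = π(1.15)² = 4.15476 m².
Resultant F = γ·h_c·A = 9.81 × 3.65 × 4.15476 = 148.767 kN.
I_c = πr⁴/4 = π × 1.15⁴/4 = 1.37367 m⁴.
Centre of pressure: y_p = y_c + I_c/(y_c·A) = 3.65 + 1.37367/(3.65 × 4.15476) = 3.65 + 0.0905824 = 3.74058 m along the plane.
The resultant acts 1.15 + 0.0905824 = 1.24058 m (along the plate) below the hinge at the top edge, so the moment about the hinge is M = F × 1.24058 = 148.767 × 1.24058 = 184.557 kN·m.

M ≈ 185 kN·m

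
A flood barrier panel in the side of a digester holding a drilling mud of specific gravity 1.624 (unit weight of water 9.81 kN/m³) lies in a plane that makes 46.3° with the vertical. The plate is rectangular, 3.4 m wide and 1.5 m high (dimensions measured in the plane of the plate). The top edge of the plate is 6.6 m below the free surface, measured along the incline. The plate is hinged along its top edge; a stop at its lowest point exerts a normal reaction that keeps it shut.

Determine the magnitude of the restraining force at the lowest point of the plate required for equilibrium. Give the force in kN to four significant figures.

P ≈ 213.3 kN

γ = 1.624 × 9.81 = 15.93144 kN/m³.
The plate makes 46.3° with the vertical, i.e. θ = 90° − 46.3° = 43.7° to the horizontal. Measuring y along the incline from the free-surface line, vertical depth h = y·sinθ with sinθ = 0.690882.
The centroid lies 1.5/2 = 0.75 m below the top edge, so y_c = 6.6 + 0.75 = 7.35 m and h_c = 7.35 × 0.690882 = 5.07798 m.
A = 3.4 × 1.5 = 5.1 m².
Resultant F = γ·h_c·A = 15.93144 × 5.07798 × 5.1 = 412.588 kN.
I_c = b·h³/12 = 3.4 × 1.5³/12 = 0.95625 m⁴.
Centre of pressure: y_p = y_c + I_c/(y_c·A) = 7.35 + 0.95625/(7.35 × 5.1) = 7.35 + 0.0255102 = 7.37551 m along the plane.
The resultant acts 0.75 + 0.0255102 = 0.77551 m (along the plate) below the hinge at the top edge, so the moment about the hinge is M = F × 0.77551 = 412.588 × 0.77551 = 319.966 kN·m.
A normal force at the bottom, 1.5 m from the hinge, must supply this moment: P = 319.966/1.5 = 213.311 kN.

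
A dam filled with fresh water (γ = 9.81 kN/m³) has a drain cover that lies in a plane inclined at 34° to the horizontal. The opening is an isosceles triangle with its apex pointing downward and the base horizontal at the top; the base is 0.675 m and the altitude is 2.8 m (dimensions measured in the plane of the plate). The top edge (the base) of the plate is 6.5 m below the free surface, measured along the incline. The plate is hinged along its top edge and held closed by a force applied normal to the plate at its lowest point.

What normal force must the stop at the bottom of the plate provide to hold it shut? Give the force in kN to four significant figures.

P ≈ 13.65 kN

γ = 9.81 kN/m³.
Let θ = 34° be the plate's angle to the horizontal; measure y along the incline from where the plane meets the free surface. Vertical depth h = y·sinθ with sinθ = 0.559193.
With the apex down, the centroid sits h/3 = 2.8/3 = 0.933333 m below the base (the top edge), so y_c = 6.5 + 0.933333 = 7.43333 m and h_c = 7.43333 × 0.559193 = 4.15667 m.
A = ½ × 0.675 × 2.8 = 0.945 m².
Resultant F = γ·h_c·A = 9.81 × 4.15667 × 0.945 = 38.5342 kN.
I_c = b·h³/36 = 0.675 × 2.8³/36 = 0.4116 m⁴.
Centre of pressure: y_p = y_c + I_c/(y_c·A) = 7.43333 + 0.4116/(7.43333 × 0.945) = 7.43333 + 0.0585949 = 7.49192 m along the plane.
The resultant acts 0.933333 + 0.0585949 = 0.991928 m (along the plate) below the hinge at the top edge, so the moment about the hinge is M = F × 0.991928 = 38.5342 × 0.991928 = 38.2232 kN·m.
A normal force at the bottom, 2.8 m from the hinge, must supply this moment: P = 38.2232/2.8 = 13.6511 kN.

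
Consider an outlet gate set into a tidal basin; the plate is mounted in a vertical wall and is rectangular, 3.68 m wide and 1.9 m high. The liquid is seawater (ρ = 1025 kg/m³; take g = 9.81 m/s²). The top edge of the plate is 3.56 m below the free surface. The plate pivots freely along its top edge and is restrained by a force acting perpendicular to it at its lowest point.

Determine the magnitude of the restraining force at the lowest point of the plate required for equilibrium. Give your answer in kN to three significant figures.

γ = ρg = 1025 × 9.81 / 1000 = 10.05525 kN/m³.
The centroid lies 1.9/2 = 0.95 m below the top edge, so the centroid depth is h_c = 3.56 + 0.95 = 4.51 m.
A = 3.68 × 1.9 = 6.992 m².
Resultant F = γ·h_c·A = 10.05525 × 4.51 × 6.992 = 317.081 kN.
I_c = b·h³/12 = 3.68 × 1.9³/12 = 2.10343 m⁴.
Centre of pressure: y_p = y_c + I_c/(y_c·A) = 4.51 + 2.10343/(4.51 × 6.992) = 4.51 + 0.0667037 = 4.5767 m along the plane.
The resultant acts 0.95 + 0.0667037 = 1.0167 m (along the plate) below the hinge at the top edge, so the moment about the hinge is M = F × 1.0167 = 317.081 × 1.0167 = 322.376 kN·m.
A normal force at the bottom, 1.9 m from the hinge, must supply this moment: P = 322.376/1.9 = 169.672 kN.

P ≈ 170 kN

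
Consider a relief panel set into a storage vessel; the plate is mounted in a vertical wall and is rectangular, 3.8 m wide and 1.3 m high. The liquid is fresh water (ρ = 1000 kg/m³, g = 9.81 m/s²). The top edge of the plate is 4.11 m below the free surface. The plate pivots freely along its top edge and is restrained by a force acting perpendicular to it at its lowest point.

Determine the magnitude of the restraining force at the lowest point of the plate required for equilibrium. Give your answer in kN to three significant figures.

P ≈ 121 kN

γ = ρg = 1000 × 9.81 = 9810 N/m³ = 9.81 kN/m³.
The centroid lies 1.3/2 = 0.65 m below the top edge, so the centroid depth is h_c = 4.11 + 0.65 = 4.76 m.
A = 3.8 × 1.3 = 4.94 m².
Resultant F = γ·h_c·A = 9.81 × 4.76 × 4.94 = 230.676 kN.
I_c = b·h³/12 = 3.8 × 1.3³/12 = 0.695717 m⁴.
Centre of pressure: y_p = y_c + I_c/(y_c·A) = 4.76 + 0.695717/(4.76 × 4.94) = 4.76 + 0.0295868 = 4.78959 m along the plane.
The resultant acts 0.65 + 0.0295868 = 0.679587 m (along the plate) below the hinge at the top edge, so the moment about the hinge is M = F × 0.679587 = 230.676 × 0.679587 = 156.764 kN·m.
A normal force at the bottom, 1.3 m from the hinge, must supply this moment: P = 156.764/1.3 = 120.588 kN.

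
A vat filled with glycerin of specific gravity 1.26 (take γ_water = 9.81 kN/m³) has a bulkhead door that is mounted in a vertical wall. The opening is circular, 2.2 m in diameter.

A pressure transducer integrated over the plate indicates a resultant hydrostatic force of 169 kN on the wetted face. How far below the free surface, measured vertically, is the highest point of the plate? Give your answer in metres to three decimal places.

d_top ≈ 2.497 m

γ = 1.26 × 9.81 = 12.3606 kN/m³.
A = π(1.1)² = 3.80133 m².
From F = γ·h_c·A, the centroid depth is h_c = 169/(12.3606 × 3.80133) = 3.59676 m.
The centroid is at the centre, 1.1 m below the top of the plate, so the highest point sits at h_top = 3.59676 − 1.1 = 2.49676 m below the surface.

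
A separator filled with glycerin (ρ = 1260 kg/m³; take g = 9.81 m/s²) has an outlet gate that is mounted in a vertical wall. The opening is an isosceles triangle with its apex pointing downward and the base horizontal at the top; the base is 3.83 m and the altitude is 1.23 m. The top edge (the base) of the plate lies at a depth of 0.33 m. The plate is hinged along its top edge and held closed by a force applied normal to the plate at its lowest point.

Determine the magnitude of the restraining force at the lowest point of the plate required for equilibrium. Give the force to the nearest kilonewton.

P ≈ 9 kN

γ = ρg = 1260 × 9.81 / 1000 = 12.3606 kN/m³.
With the apex down, the centroid sits h/3 = 1.23/3 = 0.41 m below the base (the top edge), so the centroid depth is h_c = 0.33 + 0.41 = 0.74 m.
A = ½ × 3.83 × 1.23 = 2.35545 m².
Resultant F = γ·h_c·A = 12.3606 × 0.74 × 2.35545 = 21.5449 kN.
I_c = b·h³/36 = 3.83 × 1.23³/36 = 0.197976 m⁴.
Centre of pressure: y_p = y_c + I_c/(y_c·A) = 0.74 + 0.197976/(0.74 × 2.35545) = 0.74 + 0.113581 = 0.853581 m along the plane.
The resultant acts 0.41 + 0.113581 = 0.523581 m (along the plate) below the hinge at the top edge, so the moment about the hinge is M = F × 0.523581 = 21.5449 × 0.523581 = 11.2805 kN·m.
A normal force at the bottom, 1.23 m from the hinge, must supply this moment: P = 11.2805/1.23 = 9.17114 kN.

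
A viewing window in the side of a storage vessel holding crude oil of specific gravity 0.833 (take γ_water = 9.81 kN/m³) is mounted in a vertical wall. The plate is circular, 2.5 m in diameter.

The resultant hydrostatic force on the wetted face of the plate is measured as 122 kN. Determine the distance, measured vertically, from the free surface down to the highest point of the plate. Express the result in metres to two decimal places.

d_top ≈ 1.79 m

γ = 0.833 × 9.81 = 8.17173 kN/m³.
A = π(1.25)² = 4.90874 m².
From F = γ·h_c·A, the centroid depth is h_c = 122/(8.17173 × 4.90874) = 3.04142 m.
The centroid is at the centre, 1.25 m below the top of the plate, so the highest point sits at h_top = 3.04142 − 1.25 = 1.79142 m below the surface.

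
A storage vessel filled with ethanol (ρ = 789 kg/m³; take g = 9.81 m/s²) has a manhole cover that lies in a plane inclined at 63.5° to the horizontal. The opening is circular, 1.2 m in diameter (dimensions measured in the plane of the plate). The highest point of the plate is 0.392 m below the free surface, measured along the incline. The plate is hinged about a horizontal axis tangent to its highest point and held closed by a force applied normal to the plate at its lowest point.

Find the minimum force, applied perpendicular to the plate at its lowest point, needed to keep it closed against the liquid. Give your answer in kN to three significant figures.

P ≈ 4.47 kN

γ = ρg = 789 × 9.81 / 1000 = 7.74009 kN/m³.
Let θ = 63.5° be the plate's angle to the horizontal; measure y along the incline from where the plane meets the free surface. Vertical depth h = y·sinθ with sinθ = 0.894934.
The centroid is at the centre, 0.6 m below the top of the plate, so y_c = 0.392 + 0.6 = 0.992 m and h_c = 0.992 × 0.894934 = 0.887775 m.
A = π(0.6)² = 1.13097 m².
Resultant F = γ·h_c·A = 7.74009 × 0.887775 × 1.13097 = 7.77141 kN.
I_c = πr⁴/4 = π × 0.6⁴/4 = 0.101788 m⁴.
Centre of pressure: y_p = y_c + I_c/(y_c·A) = 0.992 + 0.101788/(0.992 × 1.13097) = 0.992 + 0.0907264 = 1.08273 m along the plane.
The resultant acts 0.6 + 0.0907264 = 0.690726 m (along the plate) below the hinge at the top edge, so the moment about the hinge is M = F × 0.690726 = 7.77141 × 0.690726 = 5.36791 kN·m.
A normal force at the bottom, 1.2 m from the hinge, must supply this moment: P = 5.36791/1.2 = 4.47326 kN.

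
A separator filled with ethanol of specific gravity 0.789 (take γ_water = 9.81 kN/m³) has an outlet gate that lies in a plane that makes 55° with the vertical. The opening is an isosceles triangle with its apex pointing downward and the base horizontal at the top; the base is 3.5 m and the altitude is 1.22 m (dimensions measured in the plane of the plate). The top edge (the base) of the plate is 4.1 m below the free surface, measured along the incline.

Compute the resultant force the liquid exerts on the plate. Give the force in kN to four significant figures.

F ≈ 42.72 kN

γ = 0.789 × 9.81 = 7.74009 kN/m³.
The plate makes 55° with the vertical, i.e. θ = 90° − 55° = 35° to the horizontal. Measuring y along the incline from the free-surface line, vertical depth h = y·sinθ with sinθ = 0.573576.
With the apex down, the centroid sits h/3 = 1.22/3 = 0.406667 m below the base (the top edge), so y_c = 4.1 + 0.406667 = 4.50667 m and h_c = 4.50667 × 0.573576 = 2.58492 m.
A = ½ × 3.5 × 1.22 = 2.135 m².
Resultant F = γ·h_c·A = 7.74009 × 2.58492 × 2.135 = 42.716 kN.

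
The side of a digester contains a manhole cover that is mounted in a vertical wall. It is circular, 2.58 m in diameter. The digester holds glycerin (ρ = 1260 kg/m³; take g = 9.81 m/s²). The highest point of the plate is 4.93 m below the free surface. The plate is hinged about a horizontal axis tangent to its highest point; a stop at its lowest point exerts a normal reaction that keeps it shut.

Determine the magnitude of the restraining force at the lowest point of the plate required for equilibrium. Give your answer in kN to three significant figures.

P ≈ 211 kN

γ = ρg = 1260 × 9.81 / 1000 = 12.3606 kN/m³.
The centroid is at the centre, 1.29 m below the top of the plate, so the centroid depth is h_c = 4.93 + 1.29 = 6.22 m.
A = π(1.29)² = 5.22792 m².
Resultant F = γ·h_c·A = 12.3606 × 6.22 × 5.22792 = 401.938 kN.
I_c = πr⁴/4 = π × 1.29⁴/4 = 2.17495 m⁴.
Centre of pressure: y_p = y_c + I_c/(y_c·A) = 6.22 + 2.17495/(6.22 × 5.22792) = 6.22 + 0.0668852 = 6.28689 m along the plane.
The resultant acts 1.29 + 0.0668852 = 1.35689 m (along the plate) below the hinge at the top edge, so the moment about the hinge is M = F × 1.35689 = 401.938 × 1.35689 = 545.386 kN·m.
A normal force at the bottom, 2.58 m from the hinge, must supply this moment: P = 545.386/2.58 = 211.39 kN.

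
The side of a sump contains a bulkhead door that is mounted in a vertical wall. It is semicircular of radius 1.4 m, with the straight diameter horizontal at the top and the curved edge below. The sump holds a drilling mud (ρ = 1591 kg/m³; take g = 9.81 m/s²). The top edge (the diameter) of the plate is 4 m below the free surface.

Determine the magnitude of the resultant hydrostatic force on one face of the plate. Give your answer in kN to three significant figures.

γ = ρg = 1591 × 9.81 / 1000 = 15.60771 kN/m³.
The centroid of a semicircle lies 4r/(3π) = 0.594178 m from the diameter, here below the top edge, so the centroid depth is h_c = 4 + 0.594178 = 4.59418 m.
A = πr²/2 = π × 1.4²/2 = 3.07876 m².
Resultant F = γ·h_c·A = 15.60771 × 4.59418 × 3.07876 = 220.761 kN.

F ≈ 221 kN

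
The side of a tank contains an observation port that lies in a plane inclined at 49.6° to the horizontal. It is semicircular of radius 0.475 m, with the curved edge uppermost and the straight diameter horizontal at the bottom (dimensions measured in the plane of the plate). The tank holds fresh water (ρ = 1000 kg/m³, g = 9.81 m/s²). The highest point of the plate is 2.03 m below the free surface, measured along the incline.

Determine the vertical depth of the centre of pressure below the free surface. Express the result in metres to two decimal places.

h_p = 1.76 m

γ = ρg = 1000 × 9.81 = 9810 N/m³ = 9.81 kN/m³.
Let θ = 49.6° be the plate's angle to the horizontal; measure y along the incline from where the plane meets the free surface. Vertical depth h = y·sinθ with sinθ = 0.761538.
The centroid lies 4r/(3π) = 0.201596 m above the diameter, so r − 4r/(3π) = 0.475 − 0.201596 = 0.273404 m below the topmost point, so y_c = 2.03 + 0.273404 = 2.3034 m and h_c = 2.3034 × 0.761538 = 1.75413 m.
A = πr²/2 = π × 0.475²/2 = 0.354411 m².
Resultant F = γ·h_c·A = 9.81 × 1.75413 × 0.354411 = 6.09871 kN.
I_c = (π/8 − 8/(9π))·r⁴ = 0.109757 × 0.475⁴ = 0.00558736 m⁴.
Centre of pressure: y_p = y_c + I_c/(y_c·A) = 2.3034 + 0.00558736/(2.3034 × 0.354411) = 2.3034 + 0.00684432 = 2.31024 m along the plane.
Vertically, h_p = y_p·sinθ = 2.31024 × 0.761538 = 1.75934 m.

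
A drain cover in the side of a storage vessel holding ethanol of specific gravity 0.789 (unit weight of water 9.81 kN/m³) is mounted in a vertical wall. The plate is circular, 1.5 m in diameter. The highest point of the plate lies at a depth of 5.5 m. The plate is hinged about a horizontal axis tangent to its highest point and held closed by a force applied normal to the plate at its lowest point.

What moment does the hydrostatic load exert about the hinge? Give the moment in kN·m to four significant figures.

M ≈ 66.04 kN·m

γ = 0.789 × 9.81 = 7.74009 kN/m³.
The centroid is at the centre, 0.75 m below the top of the plate, so the centroid depth is h_c = 5.5 + 0.75 = 6.25 m.
A = π(0.75)² = 1.76715 m².
Resultant F = γ·h_c·A = 7.74009 × 6.25 × 1.76715 = 85.4869 kN.
I_c = πr⁴/4 = π × 0.75⁴/4 = 0.248505 m⁴.
Centre of pressure: y_p = y_c + I_c/(y_c·A) = 6.25 + 0.248505/(6.25 × 1.76715) = 6.25 + 0.0225 = 6.2725 m along the plane.
The resultant acts 0.75 + 0.0225 = 0.7725 m (along the plate) below the hinge at the top edge, so the moment about the hinge is M = F × 0.7725 = 85.4869 × 0.7725 = 66.0386 kN·m.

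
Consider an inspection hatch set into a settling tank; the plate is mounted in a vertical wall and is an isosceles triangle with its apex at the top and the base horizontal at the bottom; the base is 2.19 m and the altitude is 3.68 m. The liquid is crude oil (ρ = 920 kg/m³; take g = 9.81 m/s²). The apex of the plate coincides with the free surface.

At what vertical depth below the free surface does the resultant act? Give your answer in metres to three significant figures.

h_p = 2.76 m

γ = ρg = 920 × 9.81 / 1000 = 9.0252 kN/m³.
With the apex up, the centroid sits 2h/3 = 2 × 3.68/3 = 2.45333 m below the apex, so the centroid depth is h_c = 2.45333 m.
A = ½ × 2.19 × 3.68 = 4.0296 m².
Resultant F = γ·h_c·A = 9.0252 × 2.45333 × 4.0296 = 89.2226 kN.
I_c = b·h³/36 = 2.19 × 3.68³/36 = 3.03169 m⁴.
Centre of pressure: y_p = y_c + I_c/(y_c·A) = 2.45333 + 3.03169/(2.45333 × 4.0296) = 2.45333 + 0.306667 = 2.76 m along the plane.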